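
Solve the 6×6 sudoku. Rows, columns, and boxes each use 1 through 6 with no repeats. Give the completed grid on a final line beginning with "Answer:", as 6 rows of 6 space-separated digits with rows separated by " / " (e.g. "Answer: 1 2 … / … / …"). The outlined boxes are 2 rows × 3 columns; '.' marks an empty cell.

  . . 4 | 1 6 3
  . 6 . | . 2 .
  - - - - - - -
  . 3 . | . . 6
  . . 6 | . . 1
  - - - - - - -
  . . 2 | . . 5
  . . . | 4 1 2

Step 1. [r6c2∈{5}] r6c2 has the single candidate 5 ⇒ r6c2=5.
Step 2. [r1c1∈{2,5}] in row 1, 5 fits only at r1c1, so r1c1=5.
Step 3. [r5c5∈{3}] r5c5's peers cover all but 3. So r5c5=3.
Step 4. [r3c3∈{1,5}] 5 has one home in col 3: r3c3. So r3c3=5.
Step 5. [r3c1∈{1,2,4}] in row 3, 1 fits only at r3c1 ⇒ r3c1=1.
Step 6. [r4c1∈{2,4}] 2 has one home in col 1: r4c1. So r4c1=2.
Step 7. [r4c2∈{4}] nothing but 4 survives at r4c2, so r4c2=4.
Step 8. [r2c1∈{3}] r2c1 is down to just 3. So r2c1=3.
Step 9. [r2c4∈{5}] only 5 remains possible at r2c4. So r2c4=5.
Step 10. [r5c4∈{6}] r5c4 has the single candidate 6. So r5c4=6.
Step 11. [r5c2∈{1}] only 1 remains possible at r5c2. So r5c2=1.
Step 12. [r1c2∈{2}] nothing but 2 survives at r1c2 ⇒ r1c2=2.
Step 13. [r6c1∈{6}] only 6 remains possible at r6c1 ⇒ r6c1=6.
Step 14. [r2c6∈{4}] nothing but 4 survives at r2c6, so r2c6=4.
Step 15. [r4c4∈{3}] r4c4's peers cover all but 3. So r4c4=3.
Step 16. [r5c1∈{4}] nothing but 4 survives at r5c1 ⇒ r5c1=4.
Step 17. [r2c3∈{1}] r2c3's peers cover all but 1 ⇒ r2c3=1.
Step 18. [r3c4∈{2}] r3c4's peers cover all but 2, so r3c4=2.
Step 19. [r4c5∈{5}] r4c5 is down to just 5 ⇒ r4c5=5.
Step 20. [r3c5∈{4}] nothing but 4 survives at r3c5, so r3c5=4.
Step 21. [r6c3∈{3}] nothing but 3 survives at r6c3. So r6c3=3.

Answer: 5 2 4 1 6 3 / 3 6 1 5 2 4 / 1 3 5 2 4 6 / 2 4 6 3 5 1 / 4 1 2 6 3 5 / 6 5 3 4 1 2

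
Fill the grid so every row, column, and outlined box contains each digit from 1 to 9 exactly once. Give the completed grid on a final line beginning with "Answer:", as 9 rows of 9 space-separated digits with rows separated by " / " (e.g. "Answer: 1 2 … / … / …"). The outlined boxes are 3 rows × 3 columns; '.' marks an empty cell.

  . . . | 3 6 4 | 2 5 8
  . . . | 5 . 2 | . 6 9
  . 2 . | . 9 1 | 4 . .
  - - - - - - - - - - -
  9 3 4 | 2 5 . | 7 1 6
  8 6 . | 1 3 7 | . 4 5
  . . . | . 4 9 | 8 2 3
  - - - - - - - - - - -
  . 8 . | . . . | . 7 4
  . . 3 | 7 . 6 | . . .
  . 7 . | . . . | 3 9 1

Step 1. [r8c2∈{1,4,5,9}] r8c2 is the only open cell in row 8 admitting 9. So r8c2=9.
Step 2. [r1c2∈{1}] nothing but 1 survives at r1c2 ⇒ r1c2=1.
Step 3. [r1c1∈{7}] r1c1's peers cover all but 7. So r1c1=7.
Step 4. [r8c1∈{1,2,4,5}] across row 8, 4 lands solely at r8c1. So r8c1=4.
Step 5. [r3c4∈{8}] r3c4's peers cover all but 8 ⇒ r3c4=8.
Step 6. [r8c5∈{1,2,8}] in row 8, 1 fits only at r8c5, so r8c5=1.
Step 7. [r7c7∈{5,6}] col 7 places 6 nowhere but r7c7. So r7c7=6.
Step 8. [r7c5∈{2}] r7c5 has the single candidate 2. So r7c5=2.
Step 9. [r9c1∈{2,5,6}] across col 1, 2 lands solely at r9c1 ⇒ r9c1=2.
Step 10. [r3c1∈{3,5,6}] across col 1, 6 lands solely at r3c1 ⇒ r3c1=6.
Step 11. [r3c3∈{5}] nothing but 5 survives at r3c3. So r3c3=5.
Step 12. [r7c1∈{1,5}] box 7 places 5 nowhere but r7c1. So r7c1=5.
Step 13. [r6c3∈{1,7}] across row 6, 7 lands solely at r6c3, so r6c3=7.
Step 14. [r9c6∈{5,8}] row 9 places 5 nowhere but r9c6 ⇒ r9c6=5.
Step 15. [r6c1∈{1}] nothing but 1 survives at r6c1. So r6c1=1.
Step 16. [r2c5∈{7}] nothing but 7 survives at r2c5 ⇒ r2c5=7.
Step 17. [r6c2∈{5}] r6c2 is down to just 5 ⇒ r6c2=5.
Step 18. [r5c3∈{2}] r5c3's peers cover all but 2 ⇒ r5c3=2.
Step 19. [r7c6∈{3}] r7c6 is down to just 3, so r7c6=3.
Step 20. [r4c6∈{8}] r4c6's peers cover all but 8. So r4c6=8.
Step 21. [r2c7∈{1}] r2c7's peers cover all but 1. So r2c7=1.
Step 22. [r2c2∈{4}] r2c2 has the single candidate 4 ⇒ r2c2=4.
Step 23. [r7c3∈{1}] r7c3 has the single candidate 1, so r7c3=1.
Step 24. [r2c3∈{8}] only 8 remains possible at r2c3, so r2c3=8.
Step 25. [r8c7∈{5}] nothing but 5 survives at r8c7 ⇒ r8c7=5.
Step 26. [r1c3∈{9}] r1c3 has the single candidate 9 ⇒ r1c3=9.
Step 27. [r2c1∈{3}] only 3 remains possible at r2c1. So r2c1=3.
Step 28. [r3c9∈{7}] only 7 remains possible at r3c9 ⇒ r3c9=7.
Step 29. [r7c4∈{9}] r7c4's peers cover all but 9 ⇒ r7c4=9.
Step 30. [r6c4∈{6}] nothing but 6 survives at r6c4, so r6c4=6.
Step 31. [r8c8∈{8}] r8c8 has the single candidate 8, so r8c8=8.
Step 32. [r9c3∈{6}] only 6 remains possible at r9c3 ⇒ r9c3=6.
Step 33. [r8c9∈{2}] r8c9 has the single candidate 2 ⇒ r8c9=2.
Step 34. [r3c8∈{3}] only 3 remains possible at r3c8 ⇒ r3c8=3.
Step 35. [r9c4∈{4}] r9c4's peers cover all but 4, so r9c4=4.
Step 36. [r5c7∈{9}] r5c7 is down to just 9 ⇒ r5c7=9.
Step 37. [r9c5∈{8}] nothing but 8 survives at r9c5. So r9c5=8.

Answer: 7 1 9 3 6 4 2 5 8 / 3 4 8 5 7 2 1 6 9 / 6 2 5 8 9 1 4 3 7 / 9 3 4 2 5 8 7 1 6 / 8 6 2 1 3 7 9 4 5 / 1 5 7 6 4 9 8 2 3 / 5 8 1 9 2 3 6 7 4 / 4 9 3 7 1 6 5 8 2 / 2 7 6 4 8 5 3 9 1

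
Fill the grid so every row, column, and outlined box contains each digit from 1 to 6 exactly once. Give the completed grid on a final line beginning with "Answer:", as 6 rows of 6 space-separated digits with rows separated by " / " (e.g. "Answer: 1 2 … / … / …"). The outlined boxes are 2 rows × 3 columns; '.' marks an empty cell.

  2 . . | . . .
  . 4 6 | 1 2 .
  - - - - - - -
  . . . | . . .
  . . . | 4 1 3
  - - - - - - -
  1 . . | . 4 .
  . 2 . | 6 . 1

Step 1. [r2c6∈{5}] nothing but 5 survives at r2c6. So r2c6=5.
Step 2. [r1c4∈{3}] nothing but 3 survives at r1c4, so r1c4=3.
Step 3. [r5c2∈{3,5,6}] row 5 places 6 nowhere but r5c2. So r5c2=6.
Step 4. [r4c2∈{5}] r4c2 has the single candidate 5 ⇒ r4c2=5.
Step 5. [r6c1∈{3,4,5}] across col 1, 5 lands solely at r6c1. So r6c1=5.
Step 6. [r3c2∈{1,3}] 3 has one home in col 2: r3c2, so r3c2=3.
Step 7. [r3c3∈{1,2,4}] in row 3, 1 fits only at r3c3, so r3c3=1.
Step 8. [r1c5∈{6}] r1c5 has the single candidate 6, so r1c5=6.
Step 9. [r5c6∈{2}] r5c6 is down to just 2 ⇒ r5c6=2.
Step 10. [r4c1∈{6}] r4c1 has the single candidate 6 ⇒ r4c1=6.
Step 11. [r3c4∈{2,5}] across row 3, 2 lands solely at r3c4. So r3c4=2.
Step 12. [r6c3∈{3,4}] r6c3 is the only open cell in row 6 admitting 4. So r6c3=4.
Step 13. [r5c3∈{3}] only 3 remains possible at r5c3, so r5c3=3.
Step 14. [r3c5∈{5}] r3c5's peers cover all but 5, so r3c5=5.
Step 15. [r1c2∈{1}] r1c2 is down to just 1, so r1c2=1.
Step 16. [r5c4∈{5}] r5c4 has the single candidate 5 ⇒ r5c4=5.
Step 17. [r1c3∈{5}] only 5 remains possible at r1c3. So r1c3=5.
Step 18. [r3c6∈{6}] only 6 remains possible at r3c6, so r3c6=6.
Step 19. [r3c1∈{4}] r3c1 has the single candidate 4. So r3c1=4.
Step 20. [r2c1∈{3}] nothing but 3 survives at r2c1 ⇒ r2c1=3.
Step 21. [r6c5∈{3}] r6c5 is down to just 3 ⇒ r6c5=3.
Step 22. [r1c6∈{4}] only 4 remains possible at r1c6, so r1c6=4.
Step 23. [r4c3∈{2}] only 2 remains possible at r4c3, so r4c3=2.

Answer: 2 1 5 3 6 4 / 3 4 6 1 2 5 / 4 3 1 2 5 6 / 6 5 2 4 1 3 / 1 6 3 5 4 2 / 5 2 4 6 3 1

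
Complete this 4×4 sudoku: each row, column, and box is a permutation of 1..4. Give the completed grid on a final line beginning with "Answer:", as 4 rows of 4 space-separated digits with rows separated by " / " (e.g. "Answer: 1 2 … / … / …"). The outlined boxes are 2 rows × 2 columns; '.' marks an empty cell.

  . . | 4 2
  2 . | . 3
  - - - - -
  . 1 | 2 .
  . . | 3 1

Step 1. [r3c1∈{3,4}] 3 has one home in row 3: r3c1 ⇒ r3c1=3.
Step 2. [r4c2∈{2,4}] 2 has one home in row 4: r4c2, so r4c2=2.
Step 3. [r4c1∈{4}] r4c1 is down to just 4, so r4c1=4.
Step 4. [r2c2∈{4}] only 4 remains possible at r2c2, so r2c2=4.
Step 5. [r1c1∈{1}] r1c1's peers cover all but 1. So r1c1=1.
Step 6. [r3c4∈{4}] only 4 remains possible at r3c4, so r3c4=4.
Step 7. [r1c2∈{3}] r1c2's peers cover all but 3 ⇒ r1c2=3.
Step 8. [r2c3∈{1}] r2c3's peers cover all but 1 ⇒ r2c3=1.

Answer: 1 3 4 2 / 2 4 1 3 / 3 1 2 4 / 4 2 3 1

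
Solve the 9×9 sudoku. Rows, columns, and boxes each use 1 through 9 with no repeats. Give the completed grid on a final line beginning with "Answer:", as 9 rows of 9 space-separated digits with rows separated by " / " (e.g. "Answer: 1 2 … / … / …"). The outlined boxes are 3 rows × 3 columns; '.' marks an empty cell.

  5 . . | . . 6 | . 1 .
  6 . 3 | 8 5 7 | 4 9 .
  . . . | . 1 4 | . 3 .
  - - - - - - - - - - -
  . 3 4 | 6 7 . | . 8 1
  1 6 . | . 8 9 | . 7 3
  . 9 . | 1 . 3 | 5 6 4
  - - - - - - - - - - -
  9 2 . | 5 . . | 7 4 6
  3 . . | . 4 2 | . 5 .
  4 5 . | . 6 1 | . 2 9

Step 1. [r8c9∈{8}] only 8 remains possible at r8c9. So r8c9=8.
Step 2. [r1c5∈{2,3,9}] in col 5, 9 fits only at r1c5 ⇒ r1c5=9.
Step 3. [r3c4∈{2}] nothing but 2 survives at r3c4, so r3c4=2.
Step 4. [r1c3∈{2,7,8}] r1c3 is the only open cell in box 1 admitting 2. So r1c3=2.
Step 5. [r9c3∈{7,8}] in row 9, 8 fits only at r9c3, so r9c3=8.
Step 6. [r6c3∈{7}] r6c3 is down to just 7, so r6c3=7.
Step 7. [r3c1∈{7,8}] across col 1, 7 lands solely at r3c1, so r3c1=7.
Step 8. [r4c1∈{2}] nothing but 2 survives at r4c1. So r4c1=2.
Step 9. [r3c2∈{8}] r3c2's peers cover all but 8, so r3c2=8.
Step 10. [r8c2∈{1,7}] r8c2 is the only open cell in col 2 admitting 7, so r8c2=7.
Step 11. [r9c4∈{3,7}] r9c4 is the only open cell in row 9 admitting 7. So r9c4=7.
Step 12. [r8c7∈{1}] r8c7's peers cover all but 1, so r8c7=1.
Step 13. [r1c2∈{4}] r1c2's peers cover all but 4. So r1c2=4.
Step 14. [r7c6∈{8}] r7c6 has the single candidate 8. So r7c6=8.
Step 15. [r4c6∈{5}] r4c6 has the single candidate 5 ⇒ r4c6=5.
Step 16. [r3c9∈{5}] only 5 remains possible at r3c9. So r3c9=5.
Step 17. [r9c7∈{3}] r9c7's peers cover all but 3, so r9c7=3.
Step 18. [r2c2∈{1}] nothing but 1 survives at r2c2. So r2c2=1.
Step 19. [r3c7∈{6}] nothing but 6 survives at r3c7, so r3c7=6.
Step 20. [r8c4∈{9}] r8c4's peers cover all but 9 ⇒ r8c4=9.
Step 21. [r1c4∈{3}] only 3 remains possible at r1c4. So r1c4=3.
Step 22. [r6c1∈{8}] nothing but 8 survives at r6c1. So r6c1=8.
Step 23. [r5c3∈{5}] r5c3 is down to just 5. So r5c3=5.
Step 24. [r1c7∈{8}] r1c7's peers cover all but 8. So r1c7=8.
Step 25. [r5c4∈{4}] only 4 remains possible at r5c4. So r5c4=4.
Step 26. [r7c3∈{1}] r7c3 is down to just 1, so r7c3=1.
Step 27. [r2c9∈{2}] only 2 remains possible at r2c9. So r2c9=2.
Step 28. [r4c7∈{9}] nothing but 9 survives at r4c7 ⇒ r4c7=9.
Step 29. [r5c7∈{2}] r5c7's peers cover all but 2. So r5c7=2.
Step 30. [r6c5∈{2}] nothing but 2 survives at r6c5 ⇒ r6c5=2.
Step 31. [r3c3∈{9}] only 9 remains possible at r3c3. So r3c3=9.
Step 32. [r7c5∈{3}] only 3 remains possible at r7c5 ⇒ r7c5=3.
Step 33. [r1c9∈{7}] r1c9 has the single candidate 7 ⇒ r1c9=7.
Step 34. [r8c3∈{6}] nothing but 6 survives at r8c3, so r8c3=6.

Answer: 5 4 2 3 9 6 8 1 7 / 6 1 3 8 5 7 4 9 2 / 7 8 9 2 1 4 6 3 5 / 2 3 4 6 7 5 9 8 1 / 1 6 5 4 8 9 2 7 3 / 8 9 7 1 2 3 5 6 4 / 9 2 1 5 3 8 7 4 6 / 3 7 6 9 4 2 1 5 8 / 4 5 8 7 6 1 3 2 9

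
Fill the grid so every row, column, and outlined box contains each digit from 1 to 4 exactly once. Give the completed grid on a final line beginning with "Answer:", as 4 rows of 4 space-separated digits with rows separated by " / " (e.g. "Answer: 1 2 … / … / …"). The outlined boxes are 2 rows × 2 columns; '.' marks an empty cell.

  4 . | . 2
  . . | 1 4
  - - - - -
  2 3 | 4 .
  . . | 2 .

Step 1. [r4c1∈{1}] only 1 remains possible at r4c1. So r4c1=1.
Step 2. [r2c2∈{2}] only 2 remains possible at r2c2, so r2c2=2.
Step 3. [r1c2∈{1}] only 1 remains possible at r1c2, so r1c2=1.
Step 4. [r2c1∈{3}] nothing but 3 survives at r2c1. So r2c1=3.
Step 5. [r4c2∈{4}] r4c2 is down to just 4, so r4c2=4.
Step 6. [r4c4∈{3}] only 3 remains possible at r4c4, so r4c4=3.
Step 7. [r3c4∈{1}] r3c4's peers cover all but 1 ⇒ r3c4=1.
Step 8. [r1c3∈{3}] r1c3's peers cover all but 3, so r1c3=3.

Answer: 4 1 3 2 / 3 2 1 4 / 2 3 4 1 / 1 4 2 3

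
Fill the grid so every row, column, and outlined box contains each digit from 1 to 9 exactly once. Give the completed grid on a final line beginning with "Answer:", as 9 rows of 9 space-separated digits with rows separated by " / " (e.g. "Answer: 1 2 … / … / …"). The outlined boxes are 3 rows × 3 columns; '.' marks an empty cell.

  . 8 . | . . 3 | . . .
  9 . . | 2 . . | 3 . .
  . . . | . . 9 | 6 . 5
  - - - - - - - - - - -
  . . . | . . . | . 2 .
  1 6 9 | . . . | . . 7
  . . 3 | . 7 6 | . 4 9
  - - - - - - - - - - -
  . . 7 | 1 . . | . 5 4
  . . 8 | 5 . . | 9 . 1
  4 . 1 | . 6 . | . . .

Step 1. [r6c4∈{8}] nothing but 8 survives at r6c4. So r6c4=8.
Step 2. [r2c9∈{8}] nothing but 8 survives at r2c9, so r2c9=8.
Step 3. [r1c7∈{1,2,4,7}] col 7 places 4 nowhere but r1c7 ⇒ r1c7=4.
Step 4. [r9c7∈{2,7,8}] in col 7, 7 fits only at r9c7, so r9c7=7.
Step 5. [r9c2∈{2,3,5,9}] 5 has one home in row 9: r9c2. So r9c2=5.
Step 6. [r7c7∈{2,8}] r7c7 is the only open cell in col 7 admitting 2. So r7c7=2.
Step 7. [r9c6∈{2,8}] row 9 places 2 nowhere but r9c6 ⇒ r9c6=2.
Step 8. [r2c3∈{4,5,6}] 6 has one home in row 2: r2c3 ⇒ r2c3=6.
Step 9. [r9c9∈{3}] r9c9 has the single candidate 3, so r9c9=3.
Step 10. [r6c2∈{2}] r6c2's peers cover all but 2, so r6c2=2.
Step 11. [r8c2∈{3}] nothing but 3 survives at r8c2. So r8c2=3.
Step 12. [r8c5∈{4}] r8c5's peers cover all but 4 ⇒ r8c5=4.
Step 13. [r7c5∈{3,8,9}] row 7 places 3 nowhere but r7c5 ⇒ r7c5=3.
Step 14. [r6c1∈{5}] only 5 remains possible at r6c1, so r6c1=5.
Step 15. [r4c3∈{4}] r4c3's peers cover all but 4. So r4c3=4.
Step 16. [r4c5∈{1,5,9}] in col 5, 9 fits only at r4c5, so r4c5=9.
Step 17. [r4c2∈{7}] r4c2 has the single candidate 7, so r4c2=7.
Step 18. [r8c1∈{2,6}] r8c1 is the only open cell in row 8 admitting 2, so r8c1=2.
Step 19. [r1c1∈{7}] r1c1's peers cover all but 7. So r1c1=7.
Step 20. [r4c6∈{1,5}] box 5 places 1 nowhere but r4c6 ⇒ r4c6=1.
Step 21. [r3c4∈{4,7}] r3c4 is the only open cell in col 4 admitting 7 ⇒ r3c4=7.
Step 22. [r3c8∈{1}] r3c8 has the single candidate 1 ⇒ r3c8=1.
Step 23. [r2c6∈{4,5}] box 2 places 4 nowhere but r2c6 ⇒ r2c6=4.
Step 24. [r2c5∈{1,5}] r2c5 is the only open cell in row 2 admitting 5. So r2c5=5.
Step 25. [r4c7∈{5,8}] 5 has one home in row 4: r4c7 ⇒ r4c7=5.
Step 26. [r5c8∈{3,8}] 3 has one home in col 8: r5c8. So r5c8=3.
Step 27. [r1c3∈{2,5}] in row 1, 5 fits only at r1c3. So r1c3=5.
Step 28. [r4c4∈{3}] nothing but 3 survives at r4c4, so r4c4=3.
Step 29. [r8c6∈{7}] r8c6 has the single candidate 7 ⇒ r8c6=7.
Step 30. [r5c4∈{4}] r5c4 is down to just 4, so r5c4=4.
Step 31. [r9c8∈{8}] only 8 remains possible at r9c8 ⇒ r9c8=8.
Step 32. [r9c4∈{9}] r9c4 has the single candidate 9. So r9c4=9.
Step 33. [r5c5∈{2}] r5c5 is down to just 2, so r5c5=2.
Step 34. [r2c2∈{1}] r2c2 has the single candidate 1 ⇒ r2c2=1.
Step 35. [r7c6∈{8}] r7c6 has the single candidate 8 ⇒ r7c6=8.
Step 36. [r3c1∈{3}] only 3 remains possible at r3c1. So r3c1=3.
Step 37. [r1c4∈{6}] r1c4 has the single candidate 6. So r1c4=6.
Step 38. [r4c9∈{6}] nothing but 6 survives at r4c9 ⇒ r4c9=6.
Step 39. [r7c2∈{9}] nothing but 9 survives at r7c2 ⇒ r7c2=9.
Step 40. [r4c1∈{8}] only 8 remains possible at r4c1 ⇒ r4c1=8.
Step 41. [r3c3∈{2}] r3c3 is down to just 2, so r3c3=2.
Step 42. [r6c7∈{1}] nothing but 1 survives at r6c7, so r6c7=1.
Step 43. [r5c6∈{5}] r5c6 has the single candidate 5, so r5c6=5.
Step 44. [r8c8∈{6}] r8c8 is down to just 6. So r8c8=6.
Step 45. [r3c5∈{8}] r3c5's peers cover all but 8, so r3c5=8.
Step 46. [r7c1∈{6}] only 6 remains possible at r7c1. So r7c1=6.
Step 47. [r3c2∈{4}] only 4 remains possible at r3c2 ⇒ r3c2=4.
Step 48. [r1c8∈{9}] r1c8's peers cover all but 9. So r1c8=9.
Step 49. [r1c5∈{1}] r1c5 is down to just 1, so r1c5=1.
Step 50. [r5c7∈{8}] r5c7's peers cover all but 8 ⇒ r5c7=8.
Step 51. [r2c8∈{7}] r2c8 has the single candidate 7, so r2c8=7.
Step 52. [r1c9∈{2}] r1c9 has the single candidate 2, so r1c9=2.

Answer: 7 8 5 6 1 3 4 9 2 / 9 1 6 2 5 4 3 7 8 / 3 4 2 7 8 9 6 1 5 / 8 7 4 3 9 1 5 2 6 / 1 6 9 4 2 5 8 3 7 / 5 2 3 8 7 6 1 4 9 / 6 9 7 1 3 8 2 5 4 / 2 3 8 5 4 7 9 6 1 / 4 5 1 9 6 2 7 8 3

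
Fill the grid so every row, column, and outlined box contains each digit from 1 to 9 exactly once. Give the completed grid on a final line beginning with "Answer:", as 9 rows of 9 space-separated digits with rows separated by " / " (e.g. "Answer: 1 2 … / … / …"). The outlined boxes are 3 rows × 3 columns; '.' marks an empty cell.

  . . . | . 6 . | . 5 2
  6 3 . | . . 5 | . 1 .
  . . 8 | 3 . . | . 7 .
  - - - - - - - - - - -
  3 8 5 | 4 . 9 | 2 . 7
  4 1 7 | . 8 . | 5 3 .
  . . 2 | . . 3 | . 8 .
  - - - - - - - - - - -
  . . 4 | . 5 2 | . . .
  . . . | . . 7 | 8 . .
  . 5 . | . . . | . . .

Step 1. [r2c3∈{9}] r2c3 has the single candidate 9. So r2c3=9.
Step 2. [r2c7∈{4}] r2c7 is down to just 4, so r2c7=4.
Step 3. [r5c9∈{6,9}] r5c9 is the only open cell in row 5 admitting 9. So r5c9=9.
Step 4. [r6c2∈{6,9}] 6 has one home in box 4: r6c2. So r6c2=6.
Step 5. [r1c3∈{1}] r1c3 is down to just 1 ⇒ r1c3=1.
Step 6. [r6c7∈{1}] nothing but 1 survives at r6c7 ⇒ r6c7=1.
Step 7. [r1c1∈{7}] only 7 remains possible at r1c1 ⇒ r1c1=7.
Step 8. [r8c9∈{1,3,4,5,6}] in row 8, 5 fits only at r8c9. So r8c9=5.
Step 9. [r9c7∈{3,6,7,9}] r9c7 is the only open cell in row 9 admitting 7 ⇒ r9c7=7.
Step 10. [r3c9∈{6}] r3c9 has the single candidate 6, so r3c9=6.
Step 11. [r7c7∈{3,6,9}] in col 7, 6 fits only at r7c7. So r7c7=6.
Step 12. [r7c8∈{9}] nothing but 9 survives at r7c8. So r7c8=9.
Step 13. [r8c2∈{2,9}] col 2 places 9 nowhere but r8c2 ⇒ r8c2=9.
Step 14. [r4c5∈{1}] r4c5 has the single candidate 1 ⇒ r4c5=1.
Step 15. [r3c2∈{2,4}] 2 has one home in col 2: r3c2, so r3c2=2.
Step 16. [r2c5∈{2,7}] 2 has one home in col 5: r2c5 ⇒ r2c5=2.
Step 17. [r5c6∈{6}] r5c6 has the single candidate 6, so r5c6=6.
Step 18. [r3c7∈{9}] r3c7's peers cover all but 9, so r3c7=9.
Step 19. [r3c5∈{4}] only 4 remains possible at r3c5, so r3c5=4.
Step 20. [r9c6∈{1,4,8}] across col 6, 4 lands solely at r9c6, so r9c6=4.
Step 21. [r9c5∈{3,9}] r9c5 is the only open cell in col 5 admitting 9, so r9c5=9.
Step 22. [r1c6∈{8}] r1c6 is down to just 8, so r1c6=8.
Step 23. [r9c8∈{2}] nothing but 2 survives at r9c8, so r9c8=2.
Step 24. [r7c9∈{1,3}] row 7 places 3 nowhere but r7c9 ⇒ r7c9=3.
Step 25. [r9c3∈{3,6}] r9c3 is the only open cell in row 9 admitting 3 ⇒ r9c3=3.
Step 26. [r9c4∈{1,6,8}] r9c4 is the only open cell in row 9 admitting 6 ⇒ r9c4=6.
Step 27. [r7c4∈{1,8}] across col 4, 8 lands solely at r7c4 ⇒ r7c4=8.
Step 28. [r7c1∈{1}] only 1 remains possible at r7c1 ⇒ r7c1=1.
Step 29. [r2c4∈{7}] r2c4 is down to just 7, so r2c4=7.
Step 30. [r3c6∈{1}] r3c6 is down to just 1. So r3c6=1.
Step 31. [r8c8∈{4}] r8c8 has the single candidate 4 ⇒ r8c8=4.
Step 32. [r9c1∈{8}] only 8 remains possible at r9c1. So r9c1=8.
Step 33. [r1c2∈{4}] nothing but 4 survives at r1c2. So r1c2=4.
Step 34. [r4c8∈{6}] r4c8 is down to just 6, so r4c8=6.
Step 35. [r6c9∈{4}] r6c9 has the single candidate 4 ⇒ r6c9=4.
Step 36. [r2c9∈{8}] r2c9 is down to just 8, so r2c9=8.
Step 37. [r6c1∈{9}] r6c1 has the single candidate 9. So r6c1=9.
Step 38. [r1c7∈{3}] r1c7 is down to just 3. So r1c7=3.
Step 39. [r8c1∈{2}] r8c1's peers cover all but 2, so r8c1=2.
Step 40. [r8c4∈{1}] nothing but 1 survives at r8c4 ⇒ r8c4=1.
Step 41. [r9c9∈{1}] only 1 remains possible at r9c9 ⇒ r9c9=1.
Step 42. [r6c5∈{7}] nothing but 7 survives at r6c5 ⇒ r6c5=7.
Step 43. [r1c4∈{9}] nothing but 9 survives at r1c4, so r1c4=9.
Step 44. [r7c2∈{7}] only 7 remains possible at r7c2. So r7c2=7.
Step 45. [r8c3∈{6}] r8c3 is down to just 6, so r8c3=6.
Step 46. [r5c4∈{2}] nothing but 2 survives at r5c4. So r5c4=2.
Step 47. [r8c5∈{3}] r8c5 is down to just 3. So r8c5=3.
Step 48. [r3c1∈{5}] only 5 remains possible at r3c1. So r3c1=5.
Step 49. [r6c4∈{5}] nothing but 5 survives at r6c4, so r6c4=5.

Answer: 7 4 1 9 6 8 3 5 2 / 6 3 9 7 2 5 4 1 8 / 5 2 8 3 4 1 9 7 6 / 3 8 5 4 1 9 2 6 7 / 4 1 7 2 8 6 5 3 9 / 9 6 2 5 7 3 1 8 4 / 1 7 4 8 5 2 6 9 3 / 2 9 6 1 3 7 8 4 5 / 8 5 3 6 9 4 7 2 1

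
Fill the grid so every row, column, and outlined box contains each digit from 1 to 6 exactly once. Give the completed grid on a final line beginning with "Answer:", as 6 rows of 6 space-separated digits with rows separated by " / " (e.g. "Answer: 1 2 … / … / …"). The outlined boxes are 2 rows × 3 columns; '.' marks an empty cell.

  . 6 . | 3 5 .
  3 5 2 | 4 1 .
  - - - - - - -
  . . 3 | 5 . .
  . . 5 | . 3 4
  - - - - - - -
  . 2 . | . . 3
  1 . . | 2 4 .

Step 1. [r5c5∈{6}] r5c5 has the single candidate 6, so r5c5=6.
Step 2. [r3c6∈{1,2,6}] r3c6 is the only open cell in col 6 admitting 1, so r3c6=1.
Step 3. [r1c1∈{4}] r1c1 is down to just 4 ⇒ r1c1=4.
Step 4. [r4c1∈{2,6}] in row 4, 2 fits only at r4c1, so r4c1=2.
Step 5. [r3c5∈{2}] r3c5's peers cover all but 2, so r3c5=2.
Step 6. [r6c6∈{5}] r6c6 is down to just 5. So r6c6=5.
Step 7. [r1c3∈{1}] r1c3's peers cover all but 1, so r1c3=1.
Step 8. [r6c3∈{6}] only 6 remains possible at r6c3. So r6c3=6.
Step 9. [r6c2∈{3}] r6c2 is down to just 3. So r6c2=3.
Step 10. [r4c4∈{6}] r4c4 is down to just 6 ⇒ r4c4=6.
Step 11. [r1c6∈{2}] r1c6 has the single candidate 2, so r1c6=2.
Step 12. [r3c2∈{4}] r3c2 has the single candidate 4 ⇒ r3c2=4.
Step 13. [r4c2∈{1}] r4c2's peers cover all but 1. So r4c2=1.
Step 14. [r3c1∈{6}] r3c1 is down to just 6, so r3c1=6.
Step 15. [r5c3∈{4}] r5c3 has the single candidate 4 ⇒ r5c3=4.
Step 16. [r5c4∈{1}] r5c4's peers cover all but 1, so r5c4=1.
Step 17. [r5c1∈{5}] nothing but 5 survives at r5c1. So r5c1=5.
Step 18. [r2c6∈{6}] nothing but 6 survives at r2c6, so r2c6=6.

Answer: 4 6 1 3 5 2 / 3 5 2 4 1 6 / 6 4 3 5 2 1 / 2 1 5 6 3 4 / 5 2 4 1 6 3 / 1 3 6 2 4 5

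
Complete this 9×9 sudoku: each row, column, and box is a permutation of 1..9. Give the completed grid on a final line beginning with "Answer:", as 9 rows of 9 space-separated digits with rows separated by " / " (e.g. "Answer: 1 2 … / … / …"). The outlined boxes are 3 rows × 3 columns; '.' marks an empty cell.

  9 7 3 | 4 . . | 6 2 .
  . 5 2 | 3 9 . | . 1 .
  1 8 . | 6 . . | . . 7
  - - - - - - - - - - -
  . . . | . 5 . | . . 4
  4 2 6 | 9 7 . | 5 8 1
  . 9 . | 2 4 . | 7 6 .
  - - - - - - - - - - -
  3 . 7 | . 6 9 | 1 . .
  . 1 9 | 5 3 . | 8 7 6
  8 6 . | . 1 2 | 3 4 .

Step 1. [r4c4∈{1,8}] across col 4, 1 lands solely at r4c4, so r4c4=1.
Step 2. [r1c5∈{8}] r1c5 is down to just 8 ⇒ r1c5=8.
Step 3. [r1c9∈{5}] nothing but 5 survives at r1c9 ⇒ r1c9=5.
Step 4. [r4c2∈{3}] nothing but 3 survives at r4c2. So r4c2=3.
Step 5. [r4c8∈{9}] r4c8's peers cover all but 9, so r4c8=9.
Step 6. [r6c3∈{1,5,8}] across row 6, 1 lands solely at r6c3, so r6c3=1.
Step 7. [r6c6∈{3,8}] in row 6, 8 fits only at r6c6 ⇒ r6c6=8.
Step 8. [r3c3∈{4}] only 4 remains possible at r3c3. So r3c3=4.
Step 9. [r3c6∈{5}] r3c6 has the single candidate 5, so r3c6=5.
Step 10. [r9c4∈{7}] r9c4 has the single candidate 7 ⇒ r9c4=7.
Step 11. [r3c5∈{2}] nothing but 2 survives at r3c5, so r3c5=2.
Step 12. [r2c7∈{4}] r2c7's peers cover all but 4. So r2c7=4.
Step 13. [r5c6∈{3}] r5c6 has the single candidate 3. So r5c6=3.
Step 14. [r4c7∈{2}] r4c7 is down to just 2. So r4c7=2.
Step 15. [r4c6∈{6}] r4c6 is down to just 6. So r4c6=6.
Step 16. [r4c1∈{7}] r4c1's peers cover all but 7, so r4c1=7.
Step 17. [r9c3∈{5}] r9c3 has the single candidate 5 ⇒ r9c3=5.
Step 18. [r2c1∈{6}] r2c1 is down to just 6. So r2c1=6.
Step 19. [r2c6∈{7}] r2c6 has the single candidate 7. So r2c6=7.
Step 20. [r9c9∈{9}] r9c9 is down to just 9 ⇒ r9c9=9.
Step 21. [r8c1∈{2}] nothing but 2 survives at r8c1, so r8c1=2.
Step 22. [r6c1∈{5}] only 5 remains possible at r6c1. So r6c1=5.
Step 23. [r3c8∈{3}] r3c8 is down to just 3. So r3c8=3.
Step 24. [r7c4∈{8}] r7c4 has the single candidate 8 ⇒ r7c4=8.
Step 25. [r8c6∈{4}] r8c6 has the single candidate 4, so r8c6=4.
Step 26. [r2c9∈{8}] nothing but 8 survives at r2c9 ⇒ r2c9=8.
Step 27. [r4c3∈{8}] r4c3 has the single candidate 8. So r4c3=8.
Step 28. [r7c2∈{4}] r7c2 is down to just 4 ⇒ r7c2=4.
Step 29. [r6c9∈{3}] nothing but 3 survives at r6c9. So r6c9=3.
Step 30. [r7c9∈{2}] only 2 remains possible at r7c9 ⇒ r7c9=2.
Step 31. [r1c6∈{1}] only 1 remains possible at r1c6. So r1c6=1.
Step 32. [r7c8∈{5}] nothing but 5 survives at r7c8 ⇒ r7c8=5.
Step 33. [r3c7∈{9}] r3c7's peers cover all but 9 ⇒ r3c7=9.

Answer: 9 7 3 4 8 1 6 2 5 / 6 5 2 3 9 7 4 1 8 / 1 8 4 6 2 5 9 3 7 / 7 3 8 1 5 6 2 9 4 / 4 2 6 9 7 3 5 8 1 / 5 9 1 2 4 8 7 6 3 / 3 4 7 8 6 9 1 5 2 / 2 1 9 5 3 4 8 7 6 / 8 6 5 7 1 2 3 4 9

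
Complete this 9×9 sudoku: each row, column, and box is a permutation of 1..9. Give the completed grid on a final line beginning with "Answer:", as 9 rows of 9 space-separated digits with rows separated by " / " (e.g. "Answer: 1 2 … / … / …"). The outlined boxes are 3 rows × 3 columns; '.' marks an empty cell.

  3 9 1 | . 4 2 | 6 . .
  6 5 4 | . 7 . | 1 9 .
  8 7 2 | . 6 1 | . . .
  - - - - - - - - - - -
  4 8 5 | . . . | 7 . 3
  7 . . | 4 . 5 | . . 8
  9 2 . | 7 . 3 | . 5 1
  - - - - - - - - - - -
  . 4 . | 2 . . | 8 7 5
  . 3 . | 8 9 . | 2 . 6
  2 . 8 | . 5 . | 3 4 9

Step 1. [r7c6∈{6}] nothing but 6 survives at r7c6, so r7c6=6.
Step 2. [r9c4∈{1}] r9c4 is down to just 1 ⇒ r9c4=1.
Step 3. [r3c4∈{3,5,9}] 9 has one home in row 3: r3c4 ⇒ r3c4=9.
Step 4. [r6c3∈{6}] r6c3's peers cover all but 6 ⇒ r6c3=6.
Step 5. [r5c8∈{2,6}] 6 has one home in row 5: r5c8 ⇒ r5c8=6.
Step 6. [r5c5∈{1,2}] row 5 places 2 nowhere but r5c5, so r5c5=2.
Step 7. [r8c1∈{1,5}] across row 8, 5 lands solely at r8c1, so r8c1=5.
Step 8. [r6c7∈{4}] only 4 remains possible at r6c7 ⇒ r6c7=4.
Step 9. [r8c3∈{7}] r8c3 has the single candidate 7 ⇒ r8c3=7.
Step 10. [r5c2∈{1}] nothing but 1 survives at r5c2 ⇒ r5c2=1.
Step 11. [r1c8∈{8}] r1c8 has the single candidate 8. So r1c8=8.
Step 12. [r4c4∈{6}] r4c4's peers cover all but 6 ⇒ r4c4=6.
Step 13. [r4c8∈{2}] r4c8 is down to just 2, so r4c8=2.
Step 14. [r8c8∈{1}] r8c8 is down to just 1, so r8c8=1.
Step 15. [r3c7∈{5}] only 5 remains possible at r3c7. So r3c7=5.
Step 16. [r9c6∈{7}] only 7 remains possible at r9c6 ⇒ r9c6=7.
Step 17. [r3c9∈{4}] nothing but 4 survives at r3c9, so r3c9=4.
Step 18. [r5c7∈{9}] r5c7 has the single candidate 9, so r5c7=9.
Step 19. [r1c4∈{5}] nothing but 5 survives at r1c4. So r1c4=5.
Step 20. [r5c3∈{3}] r5c3 is down to just 3 ⇒ r5c3=3.
Step 21. [r8c6∈{4}] nothing but 4 survives at r8c6. So r8c6=4.
Step 22. [r2c4∈{3}] nothing but 3 survives at r2c4, so r2c4=3.
Step 23. [r2c6∈{8}] r2c6 is down to just 8 ⇒ r2c6=8.
Step 24. [r7c1∈{1}] r7c1's peers cover all but 1 ⇒ r7c1=1.
Step 25. [r9c2∈{6}] r9c2 has the single candidate 6 ⇒ r9c2=6.
Step 26. [r4c5∈{1}] r4c5 is down to just 1 ⇒ r4c5=1.
Step 27. [r7c3∈{9}] only 9 remains possible at r7c3. So r7c3=9.
Step 28. [r2c9∈{2}] r2c9's peers cover all but 2. So r2c9=2.
Step 29. [r6c5∈{8}] r6c5's peers cover all but 8, so r6c5=8.
Step 30. [r4c6∈{9}] r4c6 has the single candidate 9, so r4c6=9.
Step 31. [r3c8∈{3}] r3c8's peers cover all but 3, so r3c8=3.
Step 32. [r1c9∈{7}] r1c9 is down to just 7 ⇒ r1c9=7.
Step 33. [r7c5∈{3}] r7c5's peers cover all but 3 ⇒ r7c5=3.

Answer: 3 9 1 5 4 2 6 8 7 / 6 5 4 3 7 8 1 9 2 / 8 7 2 9 6 1 5 3 4 / 4 8 5 6 1 9 7 2 3 / 7 1 3 4 2 5 9 6 8 / 9 2 6 7 8 3 4 5 1 / 1 4 9 2 3 6 8 7 5 / 5 3 7 8 9 4 2 1 6 / 2 6 8 1 5 7 3 4 9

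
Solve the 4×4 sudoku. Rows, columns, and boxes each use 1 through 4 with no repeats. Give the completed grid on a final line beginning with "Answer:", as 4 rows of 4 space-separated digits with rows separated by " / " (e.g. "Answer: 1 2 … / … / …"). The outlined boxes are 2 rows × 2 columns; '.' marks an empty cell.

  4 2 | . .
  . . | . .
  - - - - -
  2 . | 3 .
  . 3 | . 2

Step 1. [r1c3∈{1}] r1c3's peers cover all but 1 ⇒ r1c3=1.
Step 2. [r2c1∈{1,3}] 3 has one home in col 1: r2c1, so r2c1=3.
Step 3. [r3c4∈{1,4}] in col 4, 1 fits only at r3c4. So r3c4=1.
Step 4. [r2c4∈{4}] only 4 remains possible at r2c4 ⇒ r2c4=4.
Step 5. [r4c1∈{1}] r4c1's peers cover all but 1 ⇒ r4c1=1.
Step 6. [r2c2∈{1}] r2c2 has the single candidate 1, so r2c2=1.
Step 7. [r3c2∈{4}] r3c2's peers cover all but 4, so r3c2=4.
Step 8. [r2c3∈{2}] only 2 remains possible at r2c3 ⇒ r2c3=2.
Step 9. [r1c4∈{3}] r1c4's peers cover all but 3 ⇒ r1c4=3.
Step 10. [r4c3∈{4}] only 4 remains possible at r4c3. So r4c3=4.

Answer: 4 2 1 3 / 3 1 2 4 / 2 4 3 1 / 1 3 4 2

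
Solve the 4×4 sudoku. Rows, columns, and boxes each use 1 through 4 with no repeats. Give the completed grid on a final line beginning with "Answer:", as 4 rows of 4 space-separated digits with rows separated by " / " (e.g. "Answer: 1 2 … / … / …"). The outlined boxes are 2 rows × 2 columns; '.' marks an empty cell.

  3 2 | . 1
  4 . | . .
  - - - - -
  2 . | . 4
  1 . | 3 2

Step 1. [r2c2∈{1}] only 1 remains possible at r2c2. So r2c2=1.
Step 2. [r2c4∈{3}] r2c4 has the single candidate 3. So r2c4=3.
Step 3. [r3c2∈{3}] only 3 remains possible at r3c2. So r3c2=3.
Step 4. [r1c3∈{4}] r1c3's peers cover all but 4. So r1c3=4.
Step 5. [r2c3∈{2}] r2c3's peers cover all but 2, so r2c3=2.
Step 6. [r4c2∈{4}] r4c2 is down to just 4. So r4c2=4.
Step 7. [r3c3∈{1}] r3c3 is down to just 1. So r3c3=1.

Answer: 3 2 4 1 / 4 1 2 3 / 2 3 1 4 / 1 4 3 2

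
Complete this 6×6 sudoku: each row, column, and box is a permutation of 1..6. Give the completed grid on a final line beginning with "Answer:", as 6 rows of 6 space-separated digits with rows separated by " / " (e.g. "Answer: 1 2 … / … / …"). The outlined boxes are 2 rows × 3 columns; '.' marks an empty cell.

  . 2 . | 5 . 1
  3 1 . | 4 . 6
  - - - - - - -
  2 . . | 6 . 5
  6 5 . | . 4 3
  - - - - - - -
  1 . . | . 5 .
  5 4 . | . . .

Step 1. [r6c6∈{2}] r6c6's peers cover all but 2, so r6c6=2.
Step 2. [r5c4∈{3}] r5c4 is down to just 3, so r5c4=3.
Step 3. [r3c5∈{1}] nothing but 1 survives at r3c5 ⇒ r3c5=1.
Step 4. [r1c3∈{4,6}] r1c3 is the only open cell in row 1 admitting 6, so r1c3=6.
Step 5. [r6c3∈{3}] r6c3's peers cover all but 3, so r6c3=3.
Step 6. [r6c5∈{6}] only 6 remains possible at r6c5, so r6c5=6.
Step 7. [r3c3∈{4}] nothing but 4 survives at r3c3 ⇒ r3c3=4.
Step 8. [r2c3∈{5}] r2c3 is down to just 5, so r2c3=5.
Step 9. [r2c5∈{2}] r2c5's peers cover all but 2. So r2c5=2.
Step 10. [r5c2∈{6}] r5c2 is down to just 6. So r5c2=6.
Step 11. [r6c4∈{1}] r6c4 is down to just 1. So r6c4=1.
Step 12. [r5c3∈{2}] nothing but 2 survives at r5c3, so r5c3=2.
Step 13. [r5c6∈{4}] nothing but 4 survives at r5c6, so r5c6=4.
Step 14. [r1c1∈{4}] r1c1 is down to just 4, so r1c1=4.
Step 15. [r1c5∈{3}] r1c5 has the single candidate 3 ⇒ r1c5=3.
Step 16. [r3c2∈{3}] nothing but 3 survives at r3c2 ⇒ r3c2=3.
Step 17. [r4c3∈{1}] nothing but 1 survives at r4c3. So r4c3=1.
Step 18. [r4c4∈{2}] r4c4's peers cover all but 2, so r4c4=2.

Answer: 4 2 6 5 3 1 / 3 1 5 4 2 6 / 2 3 4 6 1 5 / 6 5 1 2 4 3 / 1 6 2 3 5 4 / 5 4 3 1 6 2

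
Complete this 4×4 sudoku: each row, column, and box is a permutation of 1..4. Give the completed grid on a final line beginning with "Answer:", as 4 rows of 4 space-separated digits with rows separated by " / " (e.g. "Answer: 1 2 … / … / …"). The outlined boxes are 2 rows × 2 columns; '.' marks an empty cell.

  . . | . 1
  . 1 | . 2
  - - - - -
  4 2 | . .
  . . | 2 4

Step 1. [r2c1∈{3}] r2c1 is down to just 3. So r2c1=3.
Step 2. [r1c3∈{3,4}] across row 1, 3 lands solely at r1c3, so r1c3=3.
Step 3. [r4c2∈{3}] only 3 remains possible at r4c2. So r4c2=3.
Step 4. [r1c1∈{2}] only 2 remains possible at r1c1. So r1c1=2.
Step 5. [r4c1∈{1}] r4c1's peers cover all but 1 ⇒ r4c1=1.
Step 6. [r2c3∈{4}] only 4 remains possible at r2c3 ⇒ r2c3=4.
Step 7. [r3c3∈{1}] only 1 remains possible at r3c3, so r3c3=1.
Step 8. [r3c4∈{3}] r3c4 has the single candidate 3 ⇒ r3c4=3.
Step 9. [r1c2∈{4}] nothing but 4 survives at r1c2 ⇒ r1c2=4.

Answer: 2 4 3 1 / 3 1 4 2 / 4 2 1 3 / 1 3 2 4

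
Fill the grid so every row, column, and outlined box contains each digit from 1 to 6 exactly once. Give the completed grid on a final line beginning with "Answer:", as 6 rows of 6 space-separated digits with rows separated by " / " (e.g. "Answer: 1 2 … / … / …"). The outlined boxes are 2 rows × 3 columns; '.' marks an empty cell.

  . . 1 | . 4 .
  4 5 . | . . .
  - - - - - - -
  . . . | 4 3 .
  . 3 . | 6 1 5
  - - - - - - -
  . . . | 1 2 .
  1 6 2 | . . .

Step 1. [r3c6∈{2}] r3c6 has the single candidate 2. So r3c6=2.
Step 2. [r5c6∈{3,4,6}] r5c6 is the only open cell in row 5 admitting 6, so r5c6=6.
Step 3. [r1c6∈{3}] only 3 remains possible at r1c6, so r1c6=3.
Step 4. [r1c1∈{2,6}] row 1 places 6 nowhere but r1c1, so r1c1=6.
Step 5. [r5c1∈{3,5}] in col 1, 3 fits only at r5c1, so r5c1=3.
Step 6. [r1c4∈{2,5}] r1c4 is the only open cell in row 1 admitting 5. So r1c4=5.
Step 7. [r5c3∈{4,5}] across row 5, 5 lands solely at r5c3. So r5c3=5.
Step 8. [r4c1∈{2}] only 2 remains possible at r4c1 ⇒ r4c1=2.
Step 9. [r2c3∈{3}] nothing but 3 survives at r2c3, so r2c3=3.
Step 10. [r3c1∈{5}] r3c1's peers cover all but 5, so r3c1=5.
Step 11. [r1c2∈{2}] only 2 remains possible at r1c2. So r1c2=2.
Step 12. [r4c3∈{4}] only 4 remains possible at r4c3 ⇒ r4c3=4.
Step 13. [r6c6∈{4}] only 4 remains possible at r6c6, so r6c6=4.
Step 14. [r5c2∈{4}] only 4 remains possible at r5c2 ⇒ r5c2=4.
Step 15. [r3c3∈{6}] nothing but 6 survives at r3c3. So r3c3=6.
Step 16. [r2c5∈{6}] r2c5 is down to just 6 ⇒ r2c5=6.
Step 17. [r6c4∈{3}] r6c4 has the single candidate 3 ⇒ r6c4=3.
Step 18. [r3c2∈{1}] nothing but 1 survives at r3c2. So r3c2=1.
Step 19. [r6c5∈{5}] nothing but 5 survives at r6c5. So r6c5=5.
Step 20. [r2c4∈{2}] r2c4's peers cover all but 2. So r2c4=2.
Step 21. [r2c6∈{1}] only 1 remains possible at r2c6, so r2c6=1.

Answer: 6 2 1 5 4 3 / 4 5 3 2 6 1 / 5 1 6 4 3 2 / 2 3 4 6 1 5 / 3 4 5 1 2 6 / 1 6 2 3 5 4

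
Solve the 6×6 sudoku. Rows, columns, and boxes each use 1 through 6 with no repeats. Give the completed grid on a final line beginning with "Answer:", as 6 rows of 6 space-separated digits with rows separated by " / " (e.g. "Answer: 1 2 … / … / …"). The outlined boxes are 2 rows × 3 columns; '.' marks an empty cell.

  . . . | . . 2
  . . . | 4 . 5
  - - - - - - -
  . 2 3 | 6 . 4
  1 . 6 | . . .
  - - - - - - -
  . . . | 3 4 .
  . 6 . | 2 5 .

Step 1. [r1c4∈{1}] r1c4's peers cover all but 1 ⇒ r1c4=1.
Step 2. [r3c1∈{5}] r3c1 is down to just 5. So r3c1=5.
Step 3. [r6c1∈{3,4}] in row 6, 3 fits only at r6c1 ⇒ r6c1=3.
Step 4. [r1c1∈{4,6}] in col 1, 4 fits only at r1c1 ⇒ r1c1=4.
Step 5. [r1c3∈{5}] r1c3's peers cover all but 5 ⇒ r1c3=5.
Step 6. [r1c5∈{3,6}] r1c5 is the only open cell in row 1 admitting 6 ⇒ r1c5=6.
Step 7. [r2c5∈{3}] r2c5 has the single candidate 3, so r2c5=3.
Step 8. [r6c6∈{1}] r6c6 has the single candidate 1. So r6c6=1.
Step 9. [r2c2∈{1}] r2c2's peers cover all but 1. So r2c2=1.
Step 10. [r2c3∈{2}] r2c3 has the single candidate 2. So r2c3=2.
Step 11. [r5c6∈{6}] nothing but 6 survives at r5c6 ⇒ r5c6=6.
Step 12. [r4c6∈{3}] r4c6's peers cover all but 3 ⇒ r4c6=3.
Step 13. [r5c1∈{2}] r5c1 is down to just 2 ⇒ r5c1=2.
Step 14. [r6c3∈{4}] r6c3's peers cover all but 4. So r6c3=4.
Step 15. [r5c2∈{5}] r5c2 is down to just 5, so r5c2=5.
Step 16. [r3c5∈{1}] nothing but 1 survives at r3c5, so r3c5=1.
Step 17. [r1c2∈{3}] r1c2 has the single candidate 3. So r1c2=3.
Step 18. [r4c2∈{4}] only 4 remains possible at r4c2. So r4c2=4.
Step 19. [r4c4∈{5}] r4c4 is down to just 5, so r4c4=5.
Step 20. [r5c3∈{1}] r5c3 has the single candidate 1 ⇒ r5c3=1.
Step 21. [r4c5∈{2}] r4c5 is down to just 2, so r4c5=2.
Step 22. [r2c1∈{6}] only 6 remains possible at r2c1, so r2c1=6.

Answer: 4 3 5 1 6 2 / 6 1 2 4 3 5 / 5 2 3 6 1 4 / 1 4 6 5 2 3 / 2 5 1 3 4 6 / 3 6 4 2 5 1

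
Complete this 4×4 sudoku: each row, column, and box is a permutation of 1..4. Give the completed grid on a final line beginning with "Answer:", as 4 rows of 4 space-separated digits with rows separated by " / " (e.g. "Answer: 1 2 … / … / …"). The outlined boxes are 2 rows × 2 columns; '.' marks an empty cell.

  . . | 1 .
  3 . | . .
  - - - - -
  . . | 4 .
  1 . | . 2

Step 1. [r1c1∈{2,4}] 4 has one home in col 1: r1c1. So r1c1=4.
Step 2. [r4c3∈{3}] only 3 remains possible at r4c3. So r4c3=3.
Step 3. [r1c2∈{2}] r1c2 is down to just 2, so r1c2=2.
Step 4. [r3c4∈{1}] r3c4 has the single candidate 1, so r3c4=1.
Step 5. [r4c2∈{4}] r4c2 is down to just 4 ⇒ r4c2=4.
Step 6. [r3c1∈{2}] nothing but 2 survives at r3c1. So r3c1=2.
Step 7. [r1c4∈{3}] nothing but 3 survives at r1c4, so r1c4=3.
Step 8. [r2c3∈{2}] only 2 remains possible at r2c3 ⇒ r2c3=2.
Step 9. [r2c4∈{4}] nothing but 4 survives at r2c4 ⇒ r2c4=4.
Step 10. [r3c2∈{3}] nothing but 3 survives at r3c2 ⇒ r3c2=3.
Step 11. [r2c2∈{1}] only 1 remains possible at r2c2. So r2c2=1.

Answer: 4 2 1 3 / 3 1 2 4 / 2 3 4 1 / 1 4 3 2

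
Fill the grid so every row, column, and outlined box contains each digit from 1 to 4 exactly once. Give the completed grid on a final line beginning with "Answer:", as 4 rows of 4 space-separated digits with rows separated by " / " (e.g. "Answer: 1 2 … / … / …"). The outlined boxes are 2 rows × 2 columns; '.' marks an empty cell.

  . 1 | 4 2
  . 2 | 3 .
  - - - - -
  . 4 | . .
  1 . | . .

Step 1. [r3c3∈{1,2}] r3c3 is the only open cell in col 3 admitting 1. So r3c3=1.
Step 2. [r4c2∈{3}] only 3 remains possible at r4c2, so r4c2=3.
Step 3. [r4c3∈{2}] only 2 remains possible at r4c3, so r4c3=2.
Step 4. [r3c4∈{3}] r3c4's peers cover all but 3, so r3c4=3.
Step 5. [r2c1∈{4}] r2c1 has the single candidate 4, so r2c1=4.
Step 6. [r1c1∈{3}] only 3 remains possible at r1c1 ⇒ r1c1=3.
Step 7. [r4c4∈{4}] only 4 remains possible at r4c4. So r4c4=4.
Step 8. [r3c1∈{2}] r3c1 has the single candidate 2, so r3c1=2.
Step 9. [r2c4∈{1}] r2c4 has the single candidate 1. So r2c4=1.

Answer: 3 1 4 2 / 4 2 3 1 / 2 4 1 3 / 1 3 2 4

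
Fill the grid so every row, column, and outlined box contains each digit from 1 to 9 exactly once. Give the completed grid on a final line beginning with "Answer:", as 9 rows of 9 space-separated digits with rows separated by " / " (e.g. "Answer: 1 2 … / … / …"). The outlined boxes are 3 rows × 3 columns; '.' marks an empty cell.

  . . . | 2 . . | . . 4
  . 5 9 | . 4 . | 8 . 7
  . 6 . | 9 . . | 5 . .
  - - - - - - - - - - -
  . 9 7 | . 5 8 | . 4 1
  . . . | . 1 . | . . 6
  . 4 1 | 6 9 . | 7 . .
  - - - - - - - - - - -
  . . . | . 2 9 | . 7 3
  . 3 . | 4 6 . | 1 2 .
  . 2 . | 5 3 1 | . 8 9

Step 1. [r2c1∈{1,2,3}] across row 2, 2 lands solely at r2c1 ⇒ r2c1=2.
Step 2. [r4c4∈{3}] nothing but 3 survives at r4c4 ⇒ r4c4=3.
Step 3. [r1c2∈{1,7,8}] r1c2 is the only open cell in col 2 admitting 7. So r1c2=7.
Step 4. [r5c3∈{2,3,5,8}] 2 has one home in col 3: r5c3. So r5c3=2.
Step 5. [r8c1∈{5,7,8,9}] row 8 places 9 nowhere but r8c1, so r8c1=9.
Step 6. [r8c3∈{5,8}] across row 8, 8 lands solely at r8c3 ⇒ r8c3=8.
Step 7. [r1c3∈{3}] only 3 remains possible at r1c3, so r1c3=3.
Step 8. [r5c7∈{3,9}] in col 7, 3 fits only at r5c7 ⇒ r5c7=3.
Step 9. [r6c8∈{5}] r6c8 has the single candidate 5, so r6c8=5.
Step 10. [r7c3∈{4,5,6}] col 3 places 5 nowhere but r7c3, so r7c3=5.
Step 11. [r9c3∈{4,6}] in col 3, 6 fits only at r9c3, so r9c3=6.
Step 12. [r3c5∈{7,8}] in col 5, 7 fits only at r3c5 ⇒ r3c5=7.
Step 13. [r3c1∈{1,4,8}] r3c1 is the only open cell in row 3 admitting 8, so r3c1=8.
Step 14. [r3c8∈{1,3}] r3c8 is the only open cell in row 3 admitting 1 ⇒ r3c8=1.
Step 15. [r7c7∈{4,6}] row 7 places 6 nowhere but r7c7. So r7c7=6.
Step 16. [r2c8∈{3,6}] across col 8, 3 lands solely at r2c8. So r2c8=3.
Step 17. [r7c1∈{1,4}] 4 has one home in row 7: r7c1. So r7c1=4.
Step 18. [r1c8∈{6,9}] col 8 places 6 nowhere but r1c8. So r1c8=6.
Step 19. [r8c6∈{7}] only 7 remains possible at r8c6, so r8c6=7.
Step 20. [r6c6∈{2}] nothing but 2 survives at r6c6. So r6c6=2.
Step 21. [r5c8∈{9}] r5c8's peers cover all but 9 ⇒ r5c8=9.
Step 22. [r3c3∈{4}] r3c3's peers cover all but 4. So r3c3=4.
Step 23. [r9c7∈{4}] r9c7's peers cover all but 4 ⇒ r9c7=4.
Step 24. [r2c4∈{1}] r2c4's peers cover all but 1. So r2c4=1.
Step 25. [r1c7∈{9}] only 9 remains possible at r1c7, so r1c7=9.
Step 26. [r1c1∈{1}] nothing but 1 survives at r1c1. So r1c1=1.
Step 27. [r4c1∈{6}] nothing but 6 survives at r4c1 ⇒ r4c1=6.
Step 28. [r5c6∈{4}] nothing but 4 survives at r5c6 ⇒ r5c6=4.
Step 29. [r6c9∈{8}] r6c9 is down to just 8 ⇒ r6c9=8.
Step 30. [r5c4∈{7}] r5c4 is down to just 7, so r5c4=7.
Step 31. [r5c2∈{8}] r5c2 is down to just 8 ⇒ r5c2=8.
Step 32. [r9c1∈{7}] r9c1's peers cover all but 7 ⇒ r9c1=7.
Step 33. [r4c7∈{2}] only 2 remains possible at r4c7. So r4c7=2.
Step 34. [r2c6∈{6}] r2c6's peers cover all but 6, so r2c6=6.
Step 35. [r8c9∈{5}] only 5 remains possible at r8c9. So r8c9=5.
Step 36. [r1c5∈{8}] r1c5's peers cover all but 8, so r1c5=8.
Step 37. [r7c4∈{8}] only 8 remains possible at r7c4 ⇒ r7c4=8.
Step 38. [r3c9∈{2}] r3c9 is down to just 2, so r3c9=2.
Step 39. [r5c1∈{5}] r5c1 is down to just 5. So r5c1=5.
Step 40. [r6c1∈{3}] r6c1 has the single candidate 3. So r6c1=3.
Step 41. [r1c6∈{5}] only 5 remains possible at r1c6, so r1c6=5.
Step 42. [r3c6∈{3}] only 3 remains possible at r3c6 ⇒ r3c6=3.
Step 43. [r7c2∈{1}] r7c2's peers cover all but 1 ⇒ r7c2=1.

Answer: 1 7 3 2 8 5 9 6 4 / 2 5 9 1 4 6 8 3 7 / 8 6 4 9 7 3 5 1 2 / 6 9 7 3 5 8 2 4 1 / 5 8 2 7 1 4 3 9 6 / 3 4 1 6 9 2 7 5 8 / 4 1 5 8 2 9 6 7 3 / 9 3 8 4 6 7 1 2 5 / 7 2 6 5 3 1 4 8 9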